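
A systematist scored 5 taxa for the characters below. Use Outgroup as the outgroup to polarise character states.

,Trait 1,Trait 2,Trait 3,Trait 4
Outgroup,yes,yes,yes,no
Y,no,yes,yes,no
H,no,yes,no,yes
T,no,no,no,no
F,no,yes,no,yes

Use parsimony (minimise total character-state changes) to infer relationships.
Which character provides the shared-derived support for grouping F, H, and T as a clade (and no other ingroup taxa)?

Character polarity is set by the outgroup: the derived state is whichever differs from the outgroup's state, so for Trait 1, Trait 2, Trait 3 the derived state is 'no', and for the remaining characters it is 'yes'.
Trait 1 (derived state 'no') is shared by all ingroup taxa — unites the whole ingroup.
Trait 2 (derived state 'no') is unique to T (autapomorphy; uninformative for grouping).
Only F, H, and T show the derived state 'no' for Trait 3, supporting them as a clade.
Trait 4: derived state 'yes' in F and H only — synapomorphy for {F, H}.
Most parsimonious ingroup topology: (((H,F),T),Y).
The clade {F, H, T} is supported by Trait 3: its derived state 'no' occurs in exactly those taxa and in no other taxon (including the outgroup).

Trait 3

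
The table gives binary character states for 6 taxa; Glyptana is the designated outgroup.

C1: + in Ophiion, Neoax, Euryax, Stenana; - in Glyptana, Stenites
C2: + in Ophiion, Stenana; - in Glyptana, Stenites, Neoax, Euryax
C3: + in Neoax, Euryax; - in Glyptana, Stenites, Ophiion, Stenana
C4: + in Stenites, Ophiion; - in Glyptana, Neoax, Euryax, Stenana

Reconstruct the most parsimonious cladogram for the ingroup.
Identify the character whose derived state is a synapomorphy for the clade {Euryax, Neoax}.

The outgroup has state '-' for every character, so '+' is the derived state throughout.
Only Euryax, Neoax, Ophiion, and Stenana show the derived state '+' for C1, supporting them as a clade.
C2: derived state '+' in Ophiion and Stenana only — synapomorphy for {Ophiion, Stenana}.
C3 (derived state '+') is shared by Euryax and Neoax — a synapomorphy uniting that clade.
C4 (state '+') occurs in Ophiion and Stenites but conflicts with the nesting implied by the other characters — most parsimoniously interpreted as homoplasy.
Most parsimonious ingroup topology: (((Neoax,Euryax),(Stenana,Ophiion)),Stenites).
The clade {Euryax, Neoax} is supported by C3: its derived state '+' occurs in exactly those taxa and in no other taxon (including the outgroup).

C3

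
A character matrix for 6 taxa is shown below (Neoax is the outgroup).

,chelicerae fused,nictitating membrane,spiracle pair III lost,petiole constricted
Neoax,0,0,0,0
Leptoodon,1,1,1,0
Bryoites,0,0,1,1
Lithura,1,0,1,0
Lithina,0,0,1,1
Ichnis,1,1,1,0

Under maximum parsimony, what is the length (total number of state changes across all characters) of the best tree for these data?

The outgroup has state '0' for every character, so '1' is the derived state throughout.
chelicerae fused (derived state '1') is shared by Ichnis, Leptoodon, and Lithura — a synapomorphy uniting that clade.
Only Ichnis and Leptoodon show the derived state '1' for nictitating membrane, supporting them as a clade.
All ingroup taxa share the derived state '1' for spiracle pair III lost; it defines the ingroup but does not resolve relationships within it.
petiole constricted: derived state '1' in Bryoites and Lithina only — synapomorphy for {Bryoites, Lithina}.
Most parsimonious ingroup topology: (((Leptoodon,Ichnis),Lithura),(Bryoites,Lithina)).
Changes per character on this tree: chelicerae fused: 1; nictitating membrane: 1; spiracle pair III lost: 1; petiole constricted: 1.
Total = 4.

4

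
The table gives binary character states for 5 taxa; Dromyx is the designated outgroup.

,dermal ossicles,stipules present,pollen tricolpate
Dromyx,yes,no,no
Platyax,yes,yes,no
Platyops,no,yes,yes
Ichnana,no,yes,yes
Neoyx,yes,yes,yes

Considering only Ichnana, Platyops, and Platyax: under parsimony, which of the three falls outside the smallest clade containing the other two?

Character polarity is set by the outgroup: the derived state is whichever differs from the outgroup's state, so for dermal ossicles the derived state is 'no', and for the remaining characters it is 'yes'.
dermal ossicles: derived state 'no' in Ichnana and Platyops only — synapomorphy for {Ichnana, Platyops}.
stipules present (derived state 'yes') is shared by all ingroup taxa — unites the whole ingroup.
pollen tricolpate: derived state 'yes' in Ichnana, Neoyx, and Platyops only — synapomorphy for {Ichnana, Neoyx, Platyops}.
Most parsimonious ingroup topology: (Platyax,((Platyops,Ichnana),Neoyx)).
Ichnana and Platyops share a more recent common ancestor with each other than either does with Platyax, so Platyax is the least closely related of the three.

Platyax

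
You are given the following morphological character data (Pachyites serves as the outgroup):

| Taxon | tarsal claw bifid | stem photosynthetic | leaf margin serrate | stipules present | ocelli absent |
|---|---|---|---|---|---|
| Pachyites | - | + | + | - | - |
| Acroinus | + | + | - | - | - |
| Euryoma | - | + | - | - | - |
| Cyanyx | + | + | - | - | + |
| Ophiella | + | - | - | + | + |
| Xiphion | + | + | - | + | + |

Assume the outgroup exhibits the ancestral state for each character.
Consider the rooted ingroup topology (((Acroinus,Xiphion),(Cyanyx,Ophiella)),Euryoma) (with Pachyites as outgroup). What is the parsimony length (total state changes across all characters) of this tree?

Map each character onto (((Acroinus,Xiphion),(Cyanyx,Ophiella)),Euryoma) (rooted by Pachyites) and count the minimum state changes it requires (Fitch parsimony):
tarsal claw bifid: 1; stem photosynthetic: 1; leaf margin serrate: 1; stipules present: 2; ocelli absent: 2.
Total tree length = 7.

7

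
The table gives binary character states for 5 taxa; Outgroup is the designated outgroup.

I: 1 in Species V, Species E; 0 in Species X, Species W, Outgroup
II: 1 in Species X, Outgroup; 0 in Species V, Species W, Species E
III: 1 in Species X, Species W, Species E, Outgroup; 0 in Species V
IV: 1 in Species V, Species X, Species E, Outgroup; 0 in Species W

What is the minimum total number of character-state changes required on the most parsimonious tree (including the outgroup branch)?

Character polarity is set by the outgroup: the derived state is whichever differs from the outgroup's state, so for II, III, IV the derived state is '0', and for the remaining characters it is '1'.
Only Species E and Species V show the derived state '1' for I, supporting them as a clade.
II (derived state '0') is shared by Species E, Species V, and Species W — a synapomorphy uniting that clade.
III: derived state '0' in Species V only — an autapomorphy, so it tells us nothing about relationships among taxa.
IV (derived state '0') is unique to Species W (autapomorphy; uninformative for grouping).
Most parsimonious ingroup topology: (((Species E,Species V),Species W),Species X).
Changes per character on this tree: I: 1; II: 1; III: 1; IV: 1.
Total = 4.

4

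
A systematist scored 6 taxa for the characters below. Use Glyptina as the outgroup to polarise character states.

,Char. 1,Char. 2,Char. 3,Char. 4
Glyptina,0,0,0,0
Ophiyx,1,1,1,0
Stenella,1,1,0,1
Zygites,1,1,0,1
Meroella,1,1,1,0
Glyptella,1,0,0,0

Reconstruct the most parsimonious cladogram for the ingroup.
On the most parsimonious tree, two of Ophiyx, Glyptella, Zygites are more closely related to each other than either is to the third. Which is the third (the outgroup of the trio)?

Glyptella

The outgroup has state '0' for every character, so '1' is the derived state throughout.
Char. 1 (derived state '1') is shared by all ingroup taxa — unites the whole ingroup.
Char. 2 (derived state '1') is shared by Meroella, Ophiyx, Stenella, and Zygites — a synapomorphy uniting that clade.
Only Meroella and Ophiyx show the derived state '1' for Char. 3, supporting them as a clade.
Only Stenella and Zygites show the derived state '1' for Char. 4, supporting them as a clade.
Most parsimonious ingroup topology: (((Ophiyx,Meroella),(Stenella,Zygites)),Glyptella).
Ophiyx and Zygites share a more recent common ancestor with each other than either does with Glyptella, so Glyptella is the least closely related of the three.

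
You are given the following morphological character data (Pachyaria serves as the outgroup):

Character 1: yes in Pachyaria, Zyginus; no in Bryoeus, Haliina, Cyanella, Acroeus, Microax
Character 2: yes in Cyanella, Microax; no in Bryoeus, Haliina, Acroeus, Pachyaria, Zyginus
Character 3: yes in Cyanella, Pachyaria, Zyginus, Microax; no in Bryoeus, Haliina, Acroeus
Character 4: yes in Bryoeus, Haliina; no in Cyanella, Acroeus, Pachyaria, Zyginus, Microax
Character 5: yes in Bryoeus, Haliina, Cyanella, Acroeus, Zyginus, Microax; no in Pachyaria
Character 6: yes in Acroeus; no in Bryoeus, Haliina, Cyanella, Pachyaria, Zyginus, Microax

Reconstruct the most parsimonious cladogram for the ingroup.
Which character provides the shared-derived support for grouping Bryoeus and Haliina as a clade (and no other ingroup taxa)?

Character polarity is set by the outgroup: the derived state is whichever differs from the outgroup's state, so for Character 1, Character 3 the derived state is 'no', and for the remaining characters it is 'yes'.
Only Acroeus, Bryoeus, Cyanella, Haliina, and Microax show the derived state 'no' for Character 1, supporting them as a clade.
Character 2 (derived state 'yes') is shared by Cyanella and Microax — a synapomorphy uniting that clade.
Only Acroeus, Bryoeus, and Haliina show the derived state 'no' for Character 3, supporting them as a clade.
Character 4: derived state 'yes' in Bryoeus and Haliina only — synapomorphy for {Bryoeus, Haliina}.
Character 5 (derived state 'yes') is shared by all ingroup taxa — unites the whole ingroup.
Character 6: derived state 'yes' in Acroeus only — an autapomorphy, so it tells us nothing about relationships among taxa.
Most parsimonious ingroup topology: ((((Bryoeus,Haliina),Acroeus),(Microax,Cyanella)),Zyginus).
The clade {Bryoeus, Haliina} is supported by Character 4: its derived state 'yes' occurs in exactly those taxa and in no other taxon (including the outgroup).

Character 4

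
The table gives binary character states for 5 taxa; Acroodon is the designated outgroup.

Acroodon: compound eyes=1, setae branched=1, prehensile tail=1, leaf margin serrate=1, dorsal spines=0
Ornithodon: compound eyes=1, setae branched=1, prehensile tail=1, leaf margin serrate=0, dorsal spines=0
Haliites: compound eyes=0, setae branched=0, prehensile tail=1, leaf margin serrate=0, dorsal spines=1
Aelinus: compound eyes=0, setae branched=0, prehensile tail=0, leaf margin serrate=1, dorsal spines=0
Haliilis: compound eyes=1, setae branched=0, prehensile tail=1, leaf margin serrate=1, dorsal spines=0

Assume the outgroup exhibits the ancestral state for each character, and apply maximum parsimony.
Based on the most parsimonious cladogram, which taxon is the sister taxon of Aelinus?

Character polarity is set by the outgroup: the derived state is whichever differs from the outgroup's state, so for compound eyes, setae branched, prehensile tail, leaf margin serrate the derived state is '0', and for the remaining characters it is '1'.
compound eyes: derived state '0' in Aelinus and Haliites only — synapomorphy for {Aelinus, Haliites}.
setae branched (derived state '0') is shared by Aelinus, Haliilis, and Haliites — a synapomorphy uniting that clade.
prehensile tail: derived state '0' in Aelinus only — an autapomorphy, so it tells us nothing about relationships among taxa.
leaf margin serrate (state '0') occurs in Haliites and Ornithodon but conflicts with the nesting implied by the other characters — most parsimoniously interpreted as homoplasy.
dorsal spines: derived state '1' in Haliites only — an autapomorphy, so it tells us nothing about relationships among taxa.
Most parsimonious ingroup topology: (Ornithodon,((Haliites,Aelinus),Haliilis)).
Aelinus and Haliites form a cherry on this tree, so they are sister taxa.

Haliites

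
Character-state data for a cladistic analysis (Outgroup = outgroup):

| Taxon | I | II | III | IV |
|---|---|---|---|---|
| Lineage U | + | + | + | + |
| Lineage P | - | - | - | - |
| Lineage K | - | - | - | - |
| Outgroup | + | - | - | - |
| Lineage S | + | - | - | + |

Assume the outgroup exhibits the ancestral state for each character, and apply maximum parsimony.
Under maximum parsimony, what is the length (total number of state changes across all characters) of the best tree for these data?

4

Character polarity is set by the outgroup: the derived state is whichever differs from the outgroup's state, so for I the derived state is '-', and for the remaining characters it is '+'.
Only Lineage K and Lineage P show the derived state '-' for I, supporting them as a clade.
II (derived state '+') is unique to Lineage U (autapomorphy; uninformative for grouping).
III (derived state '+') is unique to Lineage U (autapomorphy; uninformative for grouping).
IV: derived state '+' in Lineage S and Lineage U only — synapomorphy for {Lineage S, Lineage U}.
Most parsimonious ingroup topology: ((Lineage P,Lineage K),(Lineage S,Lineage U)).
Changes per character on this tree: I: 1; II: 1; III: 1; IV: 1.
Total = 4.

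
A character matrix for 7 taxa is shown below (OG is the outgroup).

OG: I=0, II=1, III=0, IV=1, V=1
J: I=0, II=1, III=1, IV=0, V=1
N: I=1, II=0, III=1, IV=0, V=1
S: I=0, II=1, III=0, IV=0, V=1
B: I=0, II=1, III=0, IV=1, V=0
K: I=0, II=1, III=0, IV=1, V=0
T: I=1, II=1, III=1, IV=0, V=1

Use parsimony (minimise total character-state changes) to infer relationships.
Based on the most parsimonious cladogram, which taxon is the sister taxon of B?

K

Character polarity is set by the outgroup: the derived state is whichever differs from the outgroup's state, so for II, IV, V the derived state is '0', and for the remaining characters it is '1'.
Only N and T show the derived state '1' for I, supporting them as a clade.
II (derived state '0') is unique to N (autapomorphy; uninformative for grouping).
III (derived state '1') is shared by J, N, and T — a synapomorphy uniting that clade.
Only J, N, S, and T show the derived state '0' for IV, supporting them as a clade.
V (derived state '0') is shared by B and K — a synapomorphy uniting that clade.
Most parsimonious ingroup topology: (((J,(N,T)),S),(B,K)).
B and K form a cherry on this tree, so they are sister taxa.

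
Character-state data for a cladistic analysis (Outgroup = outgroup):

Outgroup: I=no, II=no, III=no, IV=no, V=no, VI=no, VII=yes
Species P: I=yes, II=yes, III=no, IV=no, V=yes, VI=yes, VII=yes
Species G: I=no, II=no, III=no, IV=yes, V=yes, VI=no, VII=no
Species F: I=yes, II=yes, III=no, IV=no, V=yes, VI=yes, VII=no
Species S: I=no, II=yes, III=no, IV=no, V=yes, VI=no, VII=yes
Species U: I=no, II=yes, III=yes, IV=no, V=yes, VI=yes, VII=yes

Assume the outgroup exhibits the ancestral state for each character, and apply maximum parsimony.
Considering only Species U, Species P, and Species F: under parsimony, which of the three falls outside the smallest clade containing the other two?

Character polarity is set by the outgroup: the derived state is whichever differs from the outgroup's state, so for VII the derived state is 'no', and for the remaining characters it is 'yes'.
I: derived state 'yes' in Species F and Species P only — synapomorphy for {Species F, Species P}.
II: derived state 'yes' in Species F, Species P, Species S, and Species U only — synapomorphy for {Species F, Species P, Species S, Species U}.
III (derived state 'yes') is unique to Species U (autapomorphy; uninformative for grouping).
IV: derived state 'yes' in Species G only — an autapomorphy, so it tells us nothing about relationships among taxa.
All ingroup taxa share the derived state 'yes' for V; it defines the ingroup but does not resolve relationships within it.
Only Species F, Species P, and Species U show the derived state 'yes' for VI, supporting them as a clade.
VII groups Species F and Species G, which is incompatible with the clades supported by the remaining characters; treating it as convergent (homoplasy) costs fewer steps than any alternative tree.
Most parsimonious ingroup topology: ((((Species P,Species F),Species U),Species S),Species G).
Species F and Species P share a more recent common ancestor with each other than either does with Species U, so Species U is the least closely related of the three.

Species U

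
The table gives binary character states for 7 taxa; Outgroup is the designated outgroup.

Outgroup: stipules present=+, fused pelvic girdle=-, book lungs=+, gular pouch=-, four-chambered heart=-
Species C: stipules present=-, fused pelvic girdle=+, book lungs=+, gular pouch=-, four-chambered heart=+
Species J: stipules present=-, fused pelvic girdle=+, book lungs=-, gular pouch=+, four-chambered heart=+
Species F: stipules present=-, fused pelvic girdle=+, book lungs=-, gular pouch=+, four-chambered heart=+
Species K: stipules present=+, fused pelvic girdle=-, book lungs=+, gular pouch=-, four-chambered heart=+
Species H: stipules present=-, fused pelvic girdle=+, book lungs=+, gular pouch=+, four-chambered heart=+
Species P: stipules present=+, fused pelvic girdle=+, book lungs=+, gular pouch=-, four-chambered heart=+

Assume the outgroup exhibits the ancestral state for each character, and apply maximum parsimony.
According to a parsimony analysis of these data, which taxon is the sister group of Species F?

Species J

Character polarity is set by the outgroup: the derived state is whichever differs from the outgroup's state, so for stipules present, book lungs the derived state is '-', and for the remaining characters it is '+'.
Only Species C, Species F, Species H, and Species J show the derived state '-' for stipules present, supporting them as a clade.
Only Species C, Species F, Species H, Species J, and Species P show the derived state '+' for fused pelvic girdle, supporting them as a clade.
book lungs: derived state '-' in Species F and Species J only — synapomorphy for {Species F, Species J}.
gular pouch (derived state '+') is shared by Species F, Species H, and Species J — a synapomorphy uniting that clade.
All ingroup taxa share the derived state '+' for four-chambered heart; it defines the ingroup but does not resolve relationships within it.
Most parsimonious ingroup topology: (((Species C,((Species J,Species F),Species H)),Species P),Species K).
Species F and Species J form a cherry on this tree, so they are sister taxa.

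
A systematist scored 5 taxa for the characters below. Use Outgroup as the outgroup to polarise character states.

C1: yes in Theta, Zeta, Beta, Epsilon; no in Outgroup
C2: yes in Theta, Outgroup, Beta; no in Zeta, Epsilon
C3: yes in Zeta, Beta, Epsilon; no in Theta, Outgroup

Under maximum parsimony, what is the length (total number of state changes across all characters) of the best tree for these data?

Character polarity is set by the outgroup: the derived state is whichever differs from the outgroup's state, so for C2 the derived state is 'no', and for the remaining characters it is 'yes'.
All ingroup taxa share the derived state 'yes' for C1; it defines the ingroup but does not resolve relationships within it.
Only Epsilon and Zeta show the derived state 'no' for C2, supporting them as a clade.
C3 (derived state 'yes') is shared by Beta, Epsilon, and Zeta — a synapomorphy uniting that clade.
Most parsimonious ingroup topology: ((Beta,(Zeta,Epsilon)),Theta).
Changes per character on this tree: C1: 1; C2: 1; C3: 1.
Total = 3.

3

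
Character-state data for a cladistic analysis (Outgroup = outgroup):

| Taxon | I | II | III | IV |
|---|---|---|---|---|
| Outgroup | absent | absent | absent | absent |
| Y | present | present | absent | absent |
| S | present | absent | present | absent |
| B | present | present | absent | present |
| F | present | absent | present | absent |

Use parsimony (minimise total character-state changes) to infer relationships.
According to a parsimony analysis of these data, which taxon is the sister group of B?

Y

The outgroup has state 'absent' for every character, so 'present' is the derived state throughout.
I (derived state 'present') is shared by all ingroup taxa — unites the whole ingroup.
II (derived state 'present') is shared by B and Y — a synapomorphy uniting that clade.
III (derived state 'present') is shared by F and S — a synapomorphy uniting that clade.
IV (derived state 'present') is unique to B (autapomorphy; uninformative for grouping).
Most parsimonious ingroup topology: ((B,Y),(F,S)).
B and Y form a cherry on this tree, so they are sister taxa.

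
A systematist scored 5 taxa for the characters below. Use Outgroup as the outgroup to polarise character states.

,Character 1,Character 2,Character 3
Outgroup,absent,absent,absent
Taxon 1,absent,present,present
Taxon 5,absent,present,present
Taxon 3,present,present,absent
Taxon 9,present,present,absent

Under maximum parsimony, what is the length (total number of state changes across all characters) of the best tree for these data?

3

The outgroup has state 'absent' for every character, so 'present' is the derived state throughout.
Character 1: derived state 'present' in Taxon 3 and Taxon 9 only — synapomorphy for {Taxon 3, Taxon 9}.
All ingroup taxa share the derived state 'present' for Character 2; it defines the ingroup but does not resolve relationships within it.
Only Taxon 1 and Taxon 5 show the derived state 'present' for Character 3, supporting them as a clade.
Most parsimonious ingroup topology: ((Taxon 1,Taxon 5),(Taxon 3,Taxon 9)).
Changes per character on this tree: Character 1: 1; Character 2: 1; Character 3: 1.
Total = 3.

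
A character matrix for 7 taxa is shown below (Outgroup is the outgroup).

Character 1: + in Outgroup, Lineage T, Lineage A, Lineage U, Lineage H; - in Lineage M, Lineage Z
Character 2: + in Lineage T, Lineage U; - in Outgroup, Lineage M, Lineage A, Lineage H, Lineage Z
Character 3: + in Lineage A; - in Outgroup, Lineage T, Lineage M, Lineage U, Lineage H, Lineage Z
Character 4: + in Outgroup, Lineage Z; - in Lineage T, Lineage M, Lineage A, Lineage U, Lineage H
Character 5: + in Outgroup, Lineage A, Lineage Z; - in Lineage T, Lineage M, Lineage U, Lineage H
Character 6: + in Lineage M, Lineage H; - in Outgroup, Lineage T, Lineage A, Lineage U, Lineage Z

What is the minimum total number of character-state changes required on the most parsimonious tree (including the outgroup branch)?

Character polarity is set by the outgroup: the derived state is whichever differs from the outgroup's state, so for Character 1, Character 4, Character 5 the derived state is '-', and for the remaining characters it is '+'.
Character 1 (state '-') occurs in Lineage M and Lineage Z but conflicts with the nesting implied by the other characters — most parsimoniously interpreted as homoplasy.
Only Lineage T and Lineage U show the derived state '+' for Character 2, supporting them as a clade.
Character 3 (derived state '+') is unique to Lineage A (autapomorphy; uninformative for grouping).
Only Lineage A, Lineage H, Lineage M, Lineage T, and Lineage U show the derived state '-' for Character 4, supporting them as a clade.
Character 5: derived state '-' in Lineage H, Lineage M, Lineage T, and Lineage U only — synapomorphy for {Lineage H, Lineage M, Lineage T, Lineage U}.
Only Lineage H and Lineage M show the derived state '+' for Character 6, supporting them as a clade.
Most parsimonious ingroup topology: ((((Lineage T,Lineage U),(Lineage M,Lineage H)),Lineage A),Lineage Z).
Changes per character on this tree: Character 1: 2; Character 2: 1; Character 3: 1; Character 4: 1; Character 5: 1; Character 6: 1.
Total = 7.

7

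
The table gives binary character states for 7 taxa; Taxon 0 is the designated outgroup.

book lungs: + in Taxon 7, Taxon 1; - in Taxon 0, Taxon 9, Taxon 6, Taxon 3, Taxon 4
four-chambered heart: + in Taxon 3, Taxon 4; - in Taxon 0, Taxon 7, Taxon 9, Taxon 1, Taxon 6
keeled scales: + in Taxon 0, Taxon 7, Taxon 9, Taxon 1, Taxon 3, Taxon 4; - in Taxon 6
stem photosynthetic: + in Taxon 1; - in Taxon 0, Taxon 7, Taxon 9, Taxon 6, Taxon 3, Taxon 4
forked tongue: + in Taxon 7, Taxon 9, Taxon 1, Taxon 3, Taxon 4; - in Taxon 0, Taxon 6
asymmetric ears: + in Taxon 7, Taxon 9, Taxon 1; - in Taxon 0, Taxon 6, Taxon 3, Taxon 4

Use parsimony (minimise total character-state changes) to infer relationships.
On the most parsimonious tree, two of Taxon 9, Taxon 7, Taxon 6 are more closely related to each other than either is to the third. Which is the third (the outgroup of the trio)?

Character polarity is set by the outgroup: the derived state is whichever differs from the outgroup's state, so for keeled scales the derived state is '-', and for the remaining characters it is '+'.
Only Taxon 1 and Taxon 7 show the derived state '+' for book lungs, supporting them as a clade.
Only Taxon 3 and Taxon 4 show the derived state '+' for four-chambered heart, supporting them as a clade.
keeled scales: derived state '-' in Taxon 6 only — an autapomorphy, so it tells us nothing about relationships among taxa.
stem photosynthetic (derived state '+') is unique to Taxon 1 (autapomorphy; uninformative for grouping).
Only Taxon 1, Taxon 3, Taxon 4, Taxon 7, and Taxon 9 show the derived state '+' for forked tongue, supporting them as a clade.
asymmetric ears (derived state '+') is shared by Taxon 1, Taxon 7, and Taxon 9 — a synapomorphy uniting that clade.
Most parsimonious ingroup topology: ((((Taxon 7,Taxon 1),Taxon 9),(Taxon 3,Taxon 4)),Taxon 6).
Taxon 9 and Taxon 7 share a more recent common ancestor with each other than either does with Taxon 6, so Taxon 6 is the least closely related of the three.

Taxon 6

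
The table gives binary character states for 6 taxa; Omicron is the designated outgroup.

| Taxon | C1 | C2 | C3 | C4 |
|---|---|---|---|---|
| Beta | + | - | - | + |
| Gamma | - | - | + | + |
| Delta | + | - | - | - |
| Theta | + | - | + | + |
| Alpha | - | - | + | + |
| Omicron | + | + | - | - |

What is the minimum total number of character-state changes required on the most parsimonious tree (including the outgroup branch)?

4

Character polarity is set by the outgroup: the derived state is whichever differs from the outgroup's state, so for C1, C2 the derived state is '-', and for the remaining characters it is '+'.
C1: derived state '-' in Alpha and Gamma only — synapomorphy for {Alpha, Gamma}.
All ingroup taxa share the derived state '-' for C2; it defines the ingroup but does not resolve relationships within it.
C3: derived state '+' in Alpha, Gamma, and Theta only — synapomorphy for {Alpha, Gamma, Theta}.
C4 (derived state '+') is shared by Alpha, Beta, Gamma, and Theta — a synapomorphy uniting that clade.
Most parsimonious ingroup topology: ((Beta,((Alpha,Gamma),Theta)),Delta).
Changes per character on this tree: C1: 1; C2: 1; C3: 1; C4: 1.
Total = 4.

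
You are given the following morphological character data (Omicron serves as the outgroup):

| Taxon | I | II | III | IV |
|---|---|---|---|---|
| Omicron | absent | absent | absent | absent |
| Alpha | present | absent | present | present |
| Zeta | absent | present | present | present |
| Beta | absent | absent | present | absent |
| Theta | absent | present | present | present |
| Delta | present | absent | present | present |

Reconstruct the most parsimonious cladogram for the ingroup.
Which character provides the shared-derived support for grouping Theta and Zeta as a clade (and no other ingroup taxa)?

The outgroup has state 'absent' for every character, so 'present' is the derived state throughout.
I (derived state 'present') is shared by Alpha and Delta — a synapomorphy uniting that clade.
Only Theta and Zeta show the derived state 'present' for II, supporting them as a clade.
All ingroup taxa share the derived state 'present' for III; it defines the ingroup but does not resolve relationships within it.
IV: derived state 'present' in Alpha, Delta, Theta, and Zeta only — synapomorphy for {Alpha, Delta, Theta, Zeta}.
Most parsimonious ingroup topology: (((Alpha,Delta),(Zeta,Theta)),Beta).
The clade {Theta, Zeta} is supported by II: its derived state 'present' occurs in exactly those taxa and in no other taxon (including the outgroup).

II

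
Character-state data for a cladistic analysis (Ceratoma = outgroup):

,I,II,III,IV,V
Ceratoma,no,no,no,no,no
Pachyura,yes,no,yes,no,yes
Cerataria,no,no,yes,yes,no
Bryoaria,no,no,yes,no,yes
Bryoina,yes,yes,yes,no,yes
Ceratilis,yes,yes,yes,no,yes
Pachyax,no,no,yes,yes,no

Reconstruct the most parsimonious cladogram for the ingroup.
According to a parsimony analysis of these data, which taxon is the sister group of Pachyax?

The outgroup has state 'no' for every character, so 'yes' is the derived state throughout.
I: derived state 'yes' in Bryoina, Ceratilis, and Pachyura only — synapomorphy for {Bryoina, Ceratilis, Pachyura}.
Only Bryoina and Ceratilis show the derived state 'yes' for II, supporting them as a clade.
All ingroup taxa share the derived state 'yes' for III; it defines the ingroup but does not resolve relationships within it.
IV (derived state 'yes') is shared by Cerataria and Pachyax — a synapomorphy uniting that clade.
V: derived state 'yes' in Bryoaria, Bryoina, Ceratilis, and Pachyura only — synapomorphy for {Bryoaria, Bryoina, Ceratilis, Pachyura}.
Most parsimonious ingroup topology: (((Pachyura,(Bryoina,Ceratilis)),Bryoaria),(Cerataria,Pachyax)).
Pachyax and Cerataria form a cherry on this tree, so they are sister taxa.

Cerataria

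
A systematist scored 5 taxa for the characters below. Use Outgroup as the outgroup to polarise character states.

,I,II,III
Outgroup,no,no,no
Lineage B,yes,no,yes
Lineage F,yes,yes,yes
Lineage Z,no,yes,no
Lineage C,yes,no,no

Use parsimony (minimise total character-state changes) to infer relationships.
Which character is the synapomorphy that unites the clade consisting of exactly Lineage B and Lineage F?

III

The outgroup has state 'no' for every character, so 'yes' is the derived state throughout.
I (derived state 'yes') is shared by Lineage B, Lineage C, and Lineage F — a synapomorphy uniting that clade.
II groups Lineage F and Lineage Z, which is incompatible with the clades supported by the remaining characters; treating it as convergent (homoplasy) costs fewer steps than any alternative tree.
III: derived state 'yes' in Lineage B and Lineage F only — synapomorphy for {Lineage B, Lineage F}.
Most parsimonious ingroup topology: (((Lineage B,Lineage F),Lineage C),Lineage Z).
The clade {Lineage B, Lineage F} is supported by III: its derived state 'yes' occurs in exactly those taxa and in no other taxon (including the outgroup).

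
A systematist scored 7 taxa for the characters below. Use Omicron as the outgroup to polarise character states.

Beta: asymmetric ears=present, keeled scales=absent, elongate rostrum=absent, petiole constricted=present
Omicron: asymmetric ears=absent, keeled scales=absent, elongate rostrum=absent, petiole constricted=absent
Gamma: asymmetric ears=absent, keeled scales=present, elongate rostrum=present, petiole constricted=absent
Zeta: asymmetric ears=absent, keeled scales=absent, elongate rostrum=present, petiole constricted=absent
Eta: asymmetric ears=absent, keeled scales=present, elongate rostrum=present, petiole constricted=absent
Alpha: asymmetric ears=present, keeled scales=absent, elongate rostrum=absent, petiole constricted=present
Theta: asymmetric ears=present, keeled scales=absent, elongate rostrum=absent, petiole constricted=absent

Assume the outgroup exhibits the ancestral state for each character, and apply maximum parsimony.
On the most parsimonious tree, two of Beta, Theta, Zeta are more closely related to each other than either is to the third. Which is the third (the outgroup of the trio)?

The outgroup has state 'absent' for every character, so 'present' is the derived state throughout.
asymmetric ears (derived state 'present') is shared by Alpha, Beta, and Theta — a synapomorphy uniting that clade.
Only Eta and Gamma show the derived state 'present' for keeled scales, supporting them as a clade.
Only Eta, Gamma, and Zeta show the derived state 'present' for elongate rostrum, supporting them as a clade.
Only Alpha and Beta show the derived state 'present' for petiole constricted, supporting them as a clade.
Most parsimonious ingroup topology: (((Eta,Gamma),Zeta),((Beta,Alpha),Theta)).
Theta and Beta share a more recent common ancestor with each other than either does with Zeta, so Zeta is the least closely related of the three.

Zeta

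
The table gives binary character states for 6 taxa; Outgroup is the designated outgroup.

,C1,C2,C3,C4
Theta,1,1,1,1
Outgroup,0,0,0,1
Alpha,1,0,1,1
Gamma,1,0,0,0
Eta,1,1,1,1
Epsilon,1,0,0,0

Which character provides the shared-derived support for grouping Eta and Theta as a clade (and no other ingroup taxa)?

C2

Character polarity is set by the outgroup: the derived state is whichever differs from the outgroup's state, so for C4 the derived state is '0', and for the remaining characters it is '1'.
All ingroup taxa share the derived state '1' for C1; it defines the ingroup but does not resolve relationships within it.
C2: derived state '1' in Eta and Theta only — synapomorphy for {Eta, Theta}.
C3 (derived state '1') is shared by Alpha, Eta, and Theta — a synapomorphy uniting that clade.
Only Epsilon and Gamma show the derived state '0' for C4, supporting them as a clade.
Most parsimonious ingroup topology: (((Theta,Eta),Alpha),(Gamma,Epsilon)).
The clade {Eta, Theta} is supported by C2: its derived state '1' occurs in exactly those taxa and in no other taxon (including the outgroup).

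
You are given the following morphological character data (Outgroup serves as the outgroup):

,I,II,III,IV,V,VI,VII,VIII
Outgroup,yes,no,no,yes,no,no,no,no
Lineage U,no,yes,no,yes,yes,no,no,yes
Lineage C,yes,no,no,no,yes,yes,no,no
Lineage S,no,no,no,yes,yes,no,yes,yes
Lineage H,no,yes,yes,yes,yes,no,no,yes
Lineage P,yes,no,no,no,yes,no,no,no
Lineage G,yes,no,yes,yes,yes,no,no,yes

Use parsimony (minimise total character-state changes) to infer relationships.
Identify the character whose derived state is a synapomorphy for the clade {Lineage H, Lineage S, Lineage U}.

I

Character polarity is set by the outgroup: the derived state is whichever differs from the outgroup's state, so for I, IV the derived state is 'no', and for the remaining characters it is 'yes'.
I (derived state 'no') is shared by Lineage H, Lineage S, and Lineage U — a synapomorphy uniting that clade.
Only Lineage H and Lineage U show the derived state 'yes' for II, supporting them as a clade.
III (state 'yes') occurs in Lineage G and Lineage H but conflicts with the nesting implied by the other characters — most parsimoniously interpreted as homoplasy.
IV: derived state 'no' in Lineage C and Lineage P only — synapomorphy for {Lineage C, Lineage P}.
V (derived state 'yes') is shared by all ingroup taxa — unites the whole ingroup.
VI (derived state 'yes') is unique to Lineage C (autapomorphy; uninformative for grouping).
VII (derived state 'yes') is unique to Lineage S (autapomorphy; uninformative for grouping).
VIII (derived state 'yes') is shared by Lineage G, Lineage H, Lineage S, and Lineage U — a synapomorphy uniting that clade.
Most parsimonious ingroup topology: ((((Lineage U,Lineage H),Lineage S),Lineage G),(Lineage C,Lineage P)).
The clade {Lineage H, Lineage S, Lineage U} is supported by I: its derived state 'no' occurs in exactly those taxa and in no other taxon (including the outgroup).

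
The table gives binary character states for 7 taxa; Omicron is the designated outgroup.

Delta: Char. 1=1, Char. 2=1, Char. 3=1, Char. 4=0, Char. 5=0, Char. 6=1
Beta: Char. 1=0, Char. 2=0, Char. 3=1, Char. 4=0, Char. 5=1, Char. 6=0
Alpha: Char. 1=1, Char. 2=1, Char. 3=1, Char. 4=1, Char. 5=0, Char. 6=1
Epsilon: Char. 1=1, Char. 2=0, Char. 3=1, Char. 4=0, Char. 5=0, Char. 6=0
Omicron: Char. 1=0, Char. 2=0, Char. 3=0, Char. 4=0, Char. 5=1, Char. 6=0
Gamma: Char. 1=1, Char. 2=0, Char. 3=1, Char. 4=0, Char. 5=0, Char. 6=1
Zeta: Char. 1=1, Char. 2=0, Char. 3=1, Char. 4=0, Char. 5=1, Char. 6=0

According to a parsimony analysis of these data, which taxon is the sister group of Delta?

Alpha

Character polarity is set by the outgroup: the derived state is whichever differs from the outgroup's state, so for Char. 5 the derived state is '0', and for the remaining characters it is '1'.
Char. 1 (derived state '1') is shared by Alpha, Delta, Epsilon, Gamma, and Zeta — a synapomorphy uniting that clade.
Char. 2 (derived state '1') is shared by Alpha and Delta — a synapomorphy uniting that clade.
All ingroup taxa share the derived state '1' for Char. 3; it defines the ingroup but does not resolve relationships within it.
Char. 4 (derived state '1') is unique to Alpha (autapomorphy; uninformative for grouping).
Char. 5: derived state '0' in Alpha, Delta, Epsilon, and Gamma only — synapomorphy for {Alpha, Delta, Epsilon, Gamma}.
Char. 6 (derived state '1') is shared by Alpha, Delta, and Gamma — a synapomorphy uniting that clade.
Most parsimonious ingroup topology: ((((Gamma,(Delta,Alpha)),Epsilon),Zeta),Beta).
Delta and Alpha form a cherry on this tree, so they are sister taxa.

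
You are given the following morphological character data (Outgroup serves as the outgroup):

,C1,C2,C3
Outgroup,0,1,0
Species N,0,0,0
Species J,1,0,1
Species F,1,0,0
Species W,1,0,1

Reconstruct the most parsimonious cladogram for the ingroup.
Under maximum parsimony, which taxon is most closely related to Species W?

Character polarity is set by the outgroup: the derived state is whichever differs from the outgroup's state, so for C2 the derived state is '0', and for the remaining characters it is '1'.
Only Species F, Species J, and Species W show the derived state '1' for C1, supporting them as a clade.
All ingroup taxa share the derived state '0' for C2; it defines the ingroup but does not resolve relationships within it.
C3: derived state '1' in Species J and Species W only — synapomorphy for {Species J, Species W}.
Most parsimonious ingroup topology: (Species N,((Species J,Species W),Species F)).
Species W and Species J form a cherry on this tree, so they are sister taxa.

Species J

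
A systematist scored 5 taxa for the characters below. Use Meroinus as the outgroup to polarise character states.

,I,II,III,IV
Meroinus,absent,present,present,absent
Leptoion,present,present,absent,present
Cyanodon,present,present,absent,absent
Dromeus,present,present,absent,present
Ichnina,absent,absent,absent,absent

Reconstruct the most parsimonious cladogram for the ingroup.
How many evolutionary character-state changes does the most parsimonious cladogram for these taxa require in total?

Character polarity is set by the outgroup: the derived state is whichever differs from the outgroup's state, so for II, III the derived state is 'absent', and for the remaining characters it is 'present'.
I: derived state 'present' in Cyanodon, Dromeus, and Leptoion only — synapomorphy for {Cyanodon, Dromeus, Leptoion}.
II: derived state 'absent' in Ichnina only — an autapomorphy, so it tells us nothing about relationships among taxa.
III (derived state 'absent') is shared by all ingroup taxa — unites the whole ingroup.
IV: derived state 'present' in Dromeus and Leptoion only — synapomorphy for {Dromeus, Leptoion}.
Most parsimonious ingroup topology: (((Leptoion,Dromeus),Cyanodon),Ichnina).
Changes per character on this tree: I: 1; II: 1; III: 1; IV: 1.
Total = 4.

4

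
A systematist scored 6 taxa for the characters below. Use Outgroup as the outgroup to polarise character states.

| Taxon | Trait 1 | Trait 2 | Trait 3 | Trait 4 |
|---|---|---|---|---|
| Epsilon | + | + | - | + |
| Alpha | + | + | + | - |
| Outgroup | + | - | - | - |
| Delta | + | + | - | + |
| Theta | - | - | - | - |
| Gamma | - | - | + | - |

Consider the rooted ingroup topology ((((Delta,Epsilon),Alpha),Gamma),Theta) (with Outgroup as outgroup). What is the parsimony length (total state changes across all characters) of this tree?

6

Map each character onto ((((Delta,Epsilon),Alpha),Gamma),Theta) (rooted by Outgroup) and count the minimum state changes it requires (Fitch parsimony):
Trait 1: 2; Trait 2: 1; Trait 3: 2; Trait 4: 1.
Total tree length = 6.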